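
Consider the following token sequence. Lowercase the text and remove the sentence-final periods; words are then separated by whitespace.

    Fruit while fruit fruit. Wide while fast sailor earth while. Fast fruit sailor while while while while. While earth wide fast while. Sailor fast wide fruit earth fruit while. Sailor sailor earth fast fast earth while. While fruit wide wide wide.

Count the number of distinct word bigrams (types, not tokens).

41 tokens → 40 bigram windows in total.
Repeated bigrams (each contributes count−1 duplicates):
  while while: 5
  earth while: 2
  fruit while: 2
  fruit wide: 2
  sailor earth: 2
  while fast: 2
  while fruit: 2
  while sailor: 2
  … (1 more repeated)
12 duplicate windows → 40 − 12 = 28 distinct.

28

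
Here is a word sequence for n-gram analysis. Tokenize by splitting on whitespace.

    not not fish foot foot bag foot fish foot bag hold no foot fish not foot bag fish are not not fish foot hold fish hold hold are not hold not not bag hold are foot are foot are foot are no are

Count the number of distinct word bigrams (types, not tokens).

27

43 tokens → 42 bigram windows in total.
Repeated bigrams (each contributes count−1 duplicates):
  are foot: 3
  fish foot: 3
  foot are: 3
  foot bag: 3
  not not: 3
  are not: 2
  bag hold: 2
  foot fish: 2
  … (2 more repeated)
15 duplicate windows → 42 − 15 = 27 distinct.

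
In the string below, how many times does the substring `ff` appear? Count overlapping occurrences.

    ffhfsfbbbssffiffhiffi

4

Sliding a length-2 window over the 21 characters (20 positions):
  position 1–2: ff
  position 12–13: ff
  position 15–16: ff
  position 19–20: ff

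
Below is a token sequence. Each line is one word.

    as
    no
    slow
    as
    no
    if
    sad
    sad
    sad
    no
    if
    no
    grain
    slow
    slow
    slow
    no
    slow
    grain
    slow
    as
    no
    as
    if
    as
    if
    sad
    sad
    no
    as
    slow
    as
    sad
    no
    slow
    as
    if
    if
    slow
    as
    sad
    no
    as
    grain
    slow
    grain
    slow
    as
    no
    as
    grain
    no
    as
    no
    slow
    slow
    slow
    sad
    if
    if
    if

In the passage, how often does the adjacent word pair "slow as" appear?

Scanning the 60 overlapping bigram windows for "slow as":
  position 3–4: slow as
  position 20–21: slow as
  position 31–32: slow as
  position 35–36: slow as
  position 39–40: slow as
  position 47–48: slow as

6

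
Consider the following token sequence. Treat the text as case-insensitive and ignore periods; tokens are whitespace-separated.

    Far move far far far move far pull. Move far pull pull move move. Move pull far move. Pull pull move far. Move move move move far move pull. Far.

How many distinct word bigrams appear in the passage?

9

30 tokens → 29 bigram windows in total.
Repeated bigrams (each contributes count−1 duplicates):
  far move: 5
  move far: 5
  move move: 5
  move pull: 3
  pull move: 3
  far far: 2
  far pull: 2
  pull far: 2
  … (1 more repeated)
20 duplicate windows → 29 − 20 = 9 distinct.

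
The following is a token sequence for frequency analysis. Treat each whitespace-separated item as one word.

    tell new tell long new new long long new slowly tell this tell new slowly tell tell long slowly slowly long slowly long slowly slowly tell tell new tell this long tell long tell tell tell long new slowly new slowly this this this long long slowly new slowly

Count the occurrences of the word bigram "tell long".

Scanning the 48 overlapping bigram windows for "tell long":
  position 3–4: tell long
  position 17–18: tell long
  position 32–33: tell long
  position 36–37: tell long

4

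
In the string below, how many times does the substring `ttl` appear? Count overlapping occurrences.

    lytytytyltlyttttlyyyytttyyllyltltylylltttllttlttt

Sliding a length-3 window over the 49 characters (47 positions):
  position 15–17: ttl
  position 40–42: ttl
  position 44–46: ttl

3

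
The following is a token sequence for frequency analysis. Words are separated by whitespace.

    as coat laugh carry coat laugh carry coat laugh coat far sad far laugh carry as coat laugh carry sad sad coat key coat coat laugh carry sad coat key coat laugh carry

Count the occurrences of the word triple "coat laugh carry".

Scanning the 31 overlapping trigram windows for "coat laugh carry":
  position 2–4: coat laugh carry
  position 5–7: coat laugh carry
  position 17–19: coat laugh carry
  position 25–27: coat laugh carry
  position 31–33: coat laugh carry

5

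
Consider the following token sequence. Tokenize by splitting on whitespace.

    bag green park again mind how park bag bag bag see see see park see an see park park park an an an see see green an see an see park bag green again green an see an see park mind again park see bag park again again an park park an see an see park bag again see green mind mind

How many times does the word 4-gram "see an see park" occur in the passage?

Scanning the 59 overlapping 4-gram windows for "see an see park":
  position 15–18: see an see park
  position 28–31: see an see park
  position 37–40: see an see park
  position 53–56: see an see park

4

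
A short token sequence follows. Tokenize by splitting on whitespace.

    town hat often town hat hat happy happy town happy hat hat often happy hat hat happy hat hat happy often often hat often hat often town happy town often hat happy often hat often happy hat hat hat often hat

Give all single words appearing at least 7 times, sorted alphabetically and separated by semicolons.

Unigram counts meeting the condition (at least 7 times):
  happy: 9
  hat: 17
  often: 10

happy; hat; often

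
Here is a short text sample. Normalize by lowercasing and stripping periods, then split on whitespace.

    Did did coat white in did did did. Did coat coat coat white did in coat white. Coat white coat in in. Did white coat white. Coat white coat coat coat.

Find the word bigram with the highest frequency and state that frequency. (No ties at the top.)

Bigram frequencies (highest first):
  coat white: 6
  white coat: 5
  did did: 4
  coat coat: 4
  did coat: 2
  in did: 2
  … (7 more, each ≤ 1)

"coat white", 6 times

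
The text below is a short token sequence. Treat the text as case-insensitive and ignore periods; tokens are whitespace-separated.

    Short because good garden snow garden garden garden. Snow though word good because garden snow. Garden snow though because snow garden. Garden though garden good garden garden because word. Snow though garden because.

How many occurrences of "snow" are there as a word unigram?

Scanning the 33 tokens for "snow":
  position 5: snow
  position 9: snow
  position 15: snow
  position 17: snow
  position 20: snow
  position 30: snow

6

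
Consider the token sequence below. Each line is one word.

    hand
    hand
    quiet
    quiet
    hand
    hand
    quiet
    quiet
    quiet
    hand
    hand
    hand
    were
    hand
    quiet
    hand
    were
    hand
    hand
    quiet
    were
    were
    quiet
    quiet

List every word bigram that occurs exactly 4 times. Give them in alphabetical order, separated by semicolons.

hand quiet; quiet quiet

Bigram counts meeting the condition (exactly 4 times):
  hand quiet: 4
  quiet quiet: 4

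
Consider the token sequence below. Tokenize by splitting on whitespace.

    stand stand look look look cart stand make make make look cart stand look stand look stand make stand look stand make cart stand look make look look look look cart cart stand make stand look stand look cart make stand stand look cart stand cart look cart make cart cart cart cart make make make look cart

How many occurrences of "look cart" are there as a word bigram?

Scanning the 57 overlapping bigram windows for "look cart":
  position 5–6: look cart
  position 11–12: look cart
  position 30–31: look cart
  position 38–39: look cart
  position 43–44: look cart
  position 47–48: look cart
  position 57–58: look cart

7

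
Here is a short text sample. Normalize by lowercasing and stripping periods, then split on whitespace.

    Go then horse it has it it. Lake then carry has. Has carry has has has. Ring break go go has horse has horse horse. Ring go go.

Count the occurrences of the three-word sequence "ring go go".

Scanning the 26 overlapping trigram windows for "ring go go":
  position 26–28: ring go go

1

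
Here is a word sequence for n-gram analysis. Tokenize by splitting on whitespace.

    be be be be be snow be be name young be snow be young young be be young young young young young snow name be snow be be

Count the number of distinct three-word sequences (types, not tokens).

28 tokens → 26 trigram windows in total.
Repeated trigrams (each contributes count−1 duplicates):
  be be be: 3
  be snow be: 3
  young young young: 3
  be young young: 2
  snow be be: 2
8 duplicate windows → 26 − 8 = 18 distinct.

18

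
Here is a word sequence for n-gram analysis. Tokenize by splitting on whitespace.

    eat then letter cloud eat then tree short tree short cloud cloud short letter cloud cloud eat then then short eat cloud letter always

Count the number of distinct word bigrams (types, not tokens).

17

24 tokens → 23 bigram windows in total.
Repeated bigrams (each contributes count−1 duplicates):
  eat then: 3
  cloud cloud: 2
  cloud eat: 2
  letter cloud: 2
  tree short: 2
6 duplicate windows → 23 − 6 = 17 distinct.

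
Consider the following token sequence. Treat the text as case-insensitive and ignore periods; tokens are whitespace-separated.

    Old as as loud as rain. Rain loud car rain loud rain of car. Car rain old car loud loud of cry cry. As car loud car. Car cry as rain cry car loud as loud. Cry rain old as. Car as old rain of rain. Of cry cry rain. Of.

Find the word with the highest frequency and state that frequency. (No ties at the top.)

Unigram frequencies (highest first):
  rain: 10
  car: 9
  as: 8
  loud: 8
  cry: 7
  of: 5
  … (1 more, each ≤ 4)

"rain", 10 times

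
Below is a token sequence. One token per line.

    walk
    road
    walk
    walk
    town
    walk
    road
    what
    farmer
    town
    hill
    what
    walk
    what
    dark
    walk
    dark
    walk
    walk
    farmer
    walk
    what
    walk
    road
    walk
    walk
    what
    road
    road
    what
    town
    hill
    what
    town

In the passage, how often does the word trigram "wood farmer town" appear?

0

Scanning the 32 overlapping trigram windows for "wood farmer town":
  (none found)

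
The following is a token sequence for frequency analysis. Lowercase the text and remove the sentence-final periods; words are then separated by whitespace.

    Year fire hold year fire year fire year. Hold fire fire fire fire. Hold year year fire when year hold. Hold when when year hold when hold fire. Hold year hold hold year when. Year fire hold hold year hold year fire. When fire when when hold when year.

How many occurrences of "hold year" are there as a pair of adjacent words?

6

Scanning the 48 overlapping bigram windows for "hold year":
  position 3–4: hold year
  position 14–15: hold year
  position 29–30: hold year
  position 32–33: hold year
  position 38–39: hold year
  position 40–41: hold year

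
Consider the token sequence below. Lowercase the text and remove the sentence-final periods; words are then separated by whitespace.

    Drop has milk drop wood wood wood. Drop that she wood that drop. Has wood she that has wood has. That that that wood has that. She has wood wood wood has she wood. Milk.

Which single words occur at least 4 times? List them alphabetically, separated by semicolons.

Unigram counts meeting the condition (at least 4 times):
  drop: 4
  has: 7
  she: 4
  that: 7
  wood: 11

drop; has; she; that; wood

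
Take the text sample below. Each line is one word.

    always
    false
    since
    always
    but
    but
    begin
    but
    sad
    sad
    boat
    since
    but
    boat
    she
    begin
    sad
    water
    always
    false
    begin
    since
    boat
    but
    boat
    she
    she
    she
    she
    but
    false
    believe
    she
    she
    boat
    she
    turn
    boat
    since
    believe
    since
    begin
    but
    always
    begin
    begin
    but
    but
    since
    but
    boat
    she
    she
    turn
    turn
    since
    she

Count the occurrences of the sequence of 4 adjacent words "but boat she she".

2

Scanning the 54 overlapping 4-gram windows for "but boat she she":
  position 24–27: but boat she she
  position 50–53: but boat she she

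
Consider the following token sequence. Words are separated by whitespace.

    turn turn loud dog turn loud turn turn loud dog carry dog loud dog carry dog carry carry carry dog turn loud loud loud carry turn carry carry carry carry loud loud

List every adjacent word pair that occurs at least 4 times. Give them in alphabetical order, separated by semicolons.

Bigram counts meeting the condition (at least 4 times):
  carry carry: 5
  turn loud: 4

carry carry; turn loud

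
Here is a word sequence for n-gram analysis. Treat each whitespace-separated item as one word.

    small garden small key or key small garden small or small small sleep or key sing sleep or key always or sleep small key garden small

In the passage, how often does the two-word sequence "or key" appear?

3

Scanning the 25 overlapping bigram windows for "or key":
  position 5–6: or key
  position 14–15: or key
  position 18–19: or key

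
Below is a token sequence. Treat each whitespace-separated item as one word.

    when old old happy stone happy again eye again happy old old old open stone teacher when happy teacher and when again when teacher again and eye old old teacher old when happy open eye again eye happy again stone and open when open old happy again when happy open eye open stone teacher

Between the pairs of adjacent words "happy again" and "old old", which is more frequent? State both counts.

"happy again": 3 occurrences
"old old": 4 occurrences

"old old" (4 vs 3)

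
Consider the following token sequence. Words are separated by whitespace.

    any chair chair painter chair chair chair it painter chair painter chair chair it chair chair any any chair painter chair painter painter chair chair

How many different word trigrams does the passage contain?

17

25 tokens → 23 trigram windows in total.
Repeated trigrams (each contributes count−1 duplicates):
  chair painter chair: 3
  painter chair chair: 3
  chair chair it: 2
  painter chair painter: 2
6 duplicate windows → 23 − 6 = 17 distinct.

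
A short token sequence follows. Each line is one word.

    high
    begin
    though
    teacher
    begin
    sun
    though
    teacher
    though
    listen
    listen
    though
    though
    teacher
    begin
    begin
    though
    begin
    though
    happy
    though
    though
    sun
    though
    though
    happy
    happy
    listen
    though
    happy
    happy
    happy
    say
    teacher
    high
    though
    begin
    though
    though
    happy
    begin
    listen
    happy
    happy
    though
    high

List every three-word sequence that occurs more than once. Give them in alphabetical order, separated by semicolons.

Trigram counts meeting the condition (more than once):
  though begin though: 2
  though happy happy: 2
  though teacher begin: 2
  though though happy: 2

though begin though; though happy happy; though teacher begin; though though happy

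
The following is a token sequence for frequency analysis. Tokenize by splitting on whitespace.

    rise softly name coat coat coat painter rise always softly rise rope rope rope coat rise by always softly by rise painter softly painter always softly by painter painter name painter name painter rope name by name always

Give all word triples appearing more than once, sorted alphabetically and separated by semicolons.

always softly by; painter name painter

Trigram counts meeting the condition (more than once):
  always softly by: 2
  painter name painter: 2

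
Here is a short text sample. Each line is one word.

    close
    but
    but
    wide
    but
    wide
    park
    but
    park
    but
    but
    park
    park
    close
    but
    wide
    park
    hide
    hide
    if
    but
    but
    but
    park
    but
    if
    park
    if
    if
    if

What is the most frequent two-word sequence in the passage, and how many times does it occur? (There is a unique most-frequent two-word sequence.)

"but but", 4 times

Bigram frequencies (highest first):
  but but: 4
  but wide: 3
  park but: 3
  but park: 3
  close but: 2
  wide park: 2
  … (11 more, each ≤ 2)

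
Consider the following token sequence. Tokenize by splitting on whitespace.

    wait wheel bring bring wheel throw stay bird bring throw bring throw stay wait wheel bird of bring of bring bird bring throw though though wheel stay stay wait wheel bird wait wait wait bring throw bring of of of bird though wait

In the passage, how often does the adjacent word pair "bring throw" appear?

4

Scanning the 42 overlapping bigram windows for "bring throw":
  position 9–10: bring throw
  position 11–12: bring throw
  position 22–23: bring throw
  position 35–36: bring throw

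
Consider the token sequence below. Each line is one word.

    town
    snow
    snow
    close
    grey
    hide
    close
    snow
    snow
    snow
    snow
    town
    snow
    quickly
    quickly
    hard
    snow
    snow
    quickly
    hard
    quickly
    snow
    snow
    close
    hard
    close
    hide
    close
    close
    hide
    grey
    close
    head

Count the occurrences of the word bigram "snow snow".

Scanning the 32 overlapping bigram windows for "snow snow":
  position 2–3: snow snow
  position 8–9: snow snow
  position 9–10: snow snow
  position 10–11: snow snow
  position 17–18: snow snow
  position 22–23: snow snow

6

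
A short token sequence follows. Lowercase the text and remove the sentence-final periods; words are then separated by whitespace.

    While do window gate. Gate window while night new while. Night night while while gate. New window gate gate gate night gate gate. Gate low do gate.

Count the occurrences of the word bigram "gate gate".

5

Scanning the 26 overlapping bigram windows for "gate gate":
  position 4–5: gate gate
  position 18–19: gate gate
  position 19–20: gate gate
  position 22–23: gate gate
  position 23–24: gate gate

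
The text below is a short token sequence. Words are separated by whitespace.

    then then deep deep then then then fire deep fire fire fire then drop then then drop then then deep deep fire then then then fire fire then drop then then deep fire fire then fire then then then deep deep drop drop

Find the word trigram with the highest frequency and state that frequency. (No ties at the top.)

"then then deep", 4 times

Trigram frequencies (highest first):
  then then deep: 4
  then deep deep: 3
  then then then: 3
  fire fire then: 3
  then drop then: 3
  drop then then: 3
  … (18 more, each ≤ 2)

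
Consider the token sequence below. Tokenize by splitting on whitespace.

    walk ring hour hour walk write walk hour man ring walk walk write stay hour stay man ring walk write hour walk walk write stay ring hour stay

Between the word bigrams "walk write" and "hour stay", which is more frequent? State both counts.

"walk write": 4 occurrences
"hour stay": 2 occurrences

"walk write" (4 vs 2)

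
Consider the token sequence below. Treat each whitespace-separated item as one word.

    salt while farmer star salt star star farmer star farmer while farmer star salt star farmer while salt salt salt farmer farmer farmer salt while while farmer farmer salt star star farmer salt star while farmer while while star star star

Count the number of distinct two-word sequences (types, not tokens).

16

41 tokens → 40 bigram windows in total.
Repeated bigrams (each contributes count−1 duplicates):
  salt star: 4
  star farmer: 4
  star star: 4
  while farmer: 4
  farmer farmer: 3
  farmer salt: 3
  farmer star: 3
  farmer while: 3
  … (4 more repeated)
24 duplicate windows → 40 − 24 = 16 distinct.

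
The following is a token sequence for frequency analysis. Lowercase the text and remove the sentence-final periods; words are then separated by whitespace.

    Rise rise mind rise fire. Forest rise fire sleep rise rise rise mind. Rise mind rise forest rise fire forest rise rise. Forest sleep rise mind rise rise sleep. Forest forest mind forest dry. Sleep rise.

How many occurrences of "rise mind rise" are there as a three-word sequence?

4

Scanning the 34 overlapping trigram windows for "rise mind rise":
  position 2–4: rise mind rise
  position 12–14: rise mind rise
  position 14–16: rise mind rise
  position 25–27: rise mind rise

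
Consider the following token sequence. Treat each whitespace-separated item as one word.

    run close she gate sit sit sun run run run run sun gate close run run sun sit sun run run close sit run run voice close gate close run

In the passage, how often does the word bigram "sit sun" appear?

Scanning the 29 overlapping bigram windows for "sit sun":
  position 6–7: sit sun
  position 18–19: sit sun

2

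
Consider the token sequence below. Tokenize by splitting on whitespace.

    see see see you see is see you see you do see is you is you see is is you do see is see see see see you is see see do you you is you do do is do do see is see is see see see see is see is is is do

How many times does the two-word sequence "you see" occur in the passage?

3

Scanning the 54 overlapping bigram windows for "you see":
  position 4–5: you see
  position 8–9: you see
  position 16–17: you see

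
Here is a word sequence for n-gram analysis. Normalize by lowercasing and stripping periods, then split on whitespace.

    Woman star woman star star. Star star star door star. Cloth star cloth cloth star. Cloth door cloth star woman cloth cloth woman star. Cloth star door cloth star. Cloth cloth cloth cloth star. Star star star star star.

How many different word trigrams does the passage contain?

24

39 tokens → 37 trigram windows in total.
Repeated trigrams (each contributes count−1 duplicates):
  star star star: 7
  cloth star cloth: 3
  cloth cloth cloth: 2
  cloth cloth star: 2
  door cloth star: 2
  star cloth cloth: 2
  star cloth star: 2
13 duplicate windows → 37 − 13 = 24 distinct.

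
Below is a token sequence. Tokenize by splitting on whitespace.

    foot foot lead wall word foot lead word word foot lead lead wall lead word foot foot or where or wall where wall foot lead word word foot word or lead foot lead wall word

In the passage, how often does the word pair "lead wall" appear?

3

Scanning the 34 overlapping bigram windows for "lead wall":
  position 3–4: lead wall
  position 12–13: lead wall
  position 33–34: lead wall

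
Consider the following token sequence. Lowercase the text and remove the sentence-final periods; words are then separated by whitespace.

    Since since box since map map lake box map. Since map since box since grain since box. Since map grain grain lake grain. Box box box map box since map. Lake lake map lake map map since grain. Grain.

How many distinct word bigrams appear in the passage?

20

39 tokens → 38 bigram windows in total.
Repeated bigrams (each contributes count−1 duplicates):
  box since: 4
  since map: 4
  map lake: 3
  map since: 3
  since box: 3
  box box: 2
  box map: 2
  grain grain: 2
  … (3 more repeated)
18 duplicate windows → 38 − 18 = 20 distinct.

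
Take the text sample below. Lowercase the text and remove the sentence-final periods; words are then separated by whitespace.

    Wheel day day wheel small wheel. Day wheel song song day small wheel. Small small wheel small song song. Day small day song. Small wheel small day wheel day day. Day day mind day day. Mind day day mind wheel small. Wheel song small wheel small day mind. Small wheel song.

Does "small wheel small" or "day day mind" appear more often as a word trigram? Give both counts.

"small wheel small": 4 occurrences
"day day mind": 3 occurrences

"small wheel small" (4 vs 3)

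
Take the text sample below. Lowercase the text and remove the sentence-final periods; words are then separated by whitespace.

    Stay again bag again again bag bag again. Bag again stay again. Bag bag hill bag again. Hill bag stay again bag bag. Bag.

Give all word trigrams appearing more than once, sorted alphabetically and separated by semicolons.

Trigram counts meeting the condition (more than once):
  again bag again: 2
  again bag bag: 3
  stay again bag: 3

again bag again; again bag bag; stay again bag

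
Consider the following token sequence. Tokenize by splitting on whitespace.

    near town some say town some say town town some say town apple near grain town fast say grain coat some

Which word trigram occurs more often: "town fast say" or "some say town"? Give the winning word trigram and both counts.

"some say town" (3 vs 1)

"town fast say": 1 occurrence
"some say town": 3 occurrences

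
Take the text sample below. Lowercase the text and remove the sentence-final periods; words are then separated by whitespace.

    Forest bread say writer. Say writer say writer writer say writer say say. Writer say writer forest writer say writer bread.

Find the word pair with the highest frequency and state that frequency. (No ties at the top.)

"say writer", 7 times

Bigram frequencies (highest first):
  say writer: 7
  writer say: 6
  forest bread: 1
  bread say: 1
  writer writer: 1
  say say: 1
  … (3 more, each ≤ 1)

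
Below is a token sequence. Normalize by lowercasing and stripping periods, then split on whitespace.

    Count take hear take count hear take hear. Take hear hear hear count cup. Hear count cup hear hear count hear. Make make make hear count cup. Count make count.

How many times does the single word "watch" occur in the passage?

Scanning the 30 tokens for "watch":
  (none found)

0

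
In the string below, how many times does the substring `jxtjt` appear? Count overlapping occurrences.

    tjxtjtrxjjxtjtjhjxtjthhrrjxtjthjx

Sliding a length-5 window over the 33 characters (29 positions):
  position 2–6: jxtjt
  position 10–14: jxtjt
  position 17–21: jxtjt
  position 26–30: jxtjt

4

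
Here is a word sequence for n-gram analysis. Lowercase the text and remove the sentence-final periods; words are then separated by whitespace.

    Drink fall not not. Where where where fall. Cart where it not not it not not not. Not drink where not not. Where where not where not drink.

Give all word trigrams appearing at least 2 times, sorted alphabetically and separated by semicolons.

it not not; not not not; not not where; not where where

Trigram counts meeting the condition (at least 2 times):
  it not not: 2
  not not not: 2
  not not where: 2
  not where where: 2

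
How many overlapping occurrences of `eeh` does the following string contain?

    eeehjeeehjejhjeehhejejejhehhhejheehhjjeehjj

Sliding a length-3 window over the 43 characters (41 positions):
  position 2–4: eeh
  position 7–9: eeh
  position 15–17: eeh
  position 33–35: eeh
  position 39–41: eeh

5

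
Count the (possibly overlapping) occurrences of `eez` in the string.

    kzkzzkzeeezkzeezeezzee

Sliding a length-3 window over the 22 characters (20 positions):
  position 9–11: eez
  position 14–16: eez
  position 17–19: eez

3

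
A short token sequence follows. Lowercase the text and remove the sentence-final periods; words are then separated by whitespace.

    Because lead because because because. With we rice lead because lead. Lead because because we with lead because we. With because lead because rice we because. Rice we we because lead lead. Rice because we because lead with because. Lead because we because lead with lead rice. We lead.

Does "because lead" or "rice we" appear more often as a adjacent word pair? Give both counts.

"because lead" (7 vs 3)

"because lead": 7 occurrences
"rice we": 3 occurrences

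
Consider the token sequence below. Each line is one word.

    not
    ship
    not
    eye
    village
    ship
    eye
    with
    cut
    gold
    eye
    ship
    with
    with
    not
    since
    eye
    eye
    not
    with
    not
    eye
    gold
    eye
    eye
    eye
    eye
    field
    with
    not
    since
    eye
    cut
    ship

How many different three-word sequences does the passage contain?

34 tokens → 32 trigram windows in total.
Repeated trigrams (each contributes count−1 duplicates):
  eye eye eye: 2
  not since eye: 2
  with not since: 2
3 duplicate windows → 32 − 3 = 29 distinct.

29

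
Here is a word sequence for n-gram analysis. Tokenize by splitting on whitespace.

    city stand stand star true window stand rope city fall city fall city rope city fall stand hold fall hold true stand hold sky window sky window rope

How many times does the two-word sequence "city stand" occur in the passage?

Scanning the 27 overlapping bigram windows for "city stand":
  position 1–2: city stand

1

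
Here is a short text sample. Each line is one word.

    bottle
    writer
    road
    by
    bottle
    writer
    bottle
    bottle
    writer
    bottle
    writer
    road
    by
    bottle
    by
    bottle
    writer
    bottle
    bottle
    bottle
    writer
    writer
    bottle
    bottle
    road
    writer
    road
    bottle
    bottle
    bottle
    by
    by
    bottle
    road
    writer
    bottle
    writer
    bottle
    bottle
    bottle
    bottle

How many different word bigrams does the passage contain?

12

41 tokens → 40 bigram windows in total.
Repeated bigrams (each contributes count−1 duplicates):
  bottle bottle: 9
  bottle writer: 7
  writer bottle: 6
  by bottle: 4
  writer road: 3
  bottle by: 2
  bottle road: 2
  road by: 2
  … (1 more repeated)
28 duplicate windows → 40 − 28 = 12 distinct.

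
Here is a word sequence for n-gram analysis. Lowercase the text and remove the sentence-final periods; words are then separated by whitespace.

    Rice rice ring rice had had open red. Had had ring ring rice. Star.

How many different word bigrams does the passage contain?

11

14 tokens → 13 bigram windows in total.
Repeated bigrams (each contributes count−1 duplicates):
  had had: 2
  ring rice: 2
2 duplicate windows → 13 − 2 = 11 distinct.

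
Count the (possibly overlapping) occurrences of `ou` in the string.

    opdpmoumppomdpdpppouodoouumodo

Sliding a length-2 window over the 30 characters (29 positions):
  position 6–7: ou
  position 19–20: ou
  position 24–25: ou

3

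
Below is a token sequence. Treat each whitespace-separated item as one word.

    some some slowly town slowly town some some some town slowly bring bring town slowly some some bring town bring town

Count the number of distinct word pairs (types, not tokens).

21 tokens → 20 bigram windows in total.
Repeated bigrams (each contributes count−1 duplicates):
  some some: 4
  bring town: 3
  town slowly: 3
  slowly town: 2
8 duplicate windows → 20 − 8 = 12 distinct.

12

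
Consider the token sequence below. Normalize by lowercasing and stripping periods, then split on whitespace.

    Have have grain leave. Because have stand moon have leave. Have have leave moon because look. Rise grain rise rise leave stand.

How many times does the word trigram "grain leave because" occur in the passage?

1

Scanning the 20 overlapping trigram windows for "grain leave because":
  position 3–5: grain leave because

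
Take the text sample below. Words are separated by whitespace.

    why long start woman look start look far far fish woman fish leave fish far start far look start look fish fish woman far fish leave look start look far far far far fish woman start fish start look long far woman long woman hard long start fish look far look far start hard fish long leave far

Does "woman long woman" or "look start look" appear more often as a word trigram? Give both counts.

"look start look" (3 vs 1)

"woman long woman": 1 occurrence
"look start look": 3 occurrences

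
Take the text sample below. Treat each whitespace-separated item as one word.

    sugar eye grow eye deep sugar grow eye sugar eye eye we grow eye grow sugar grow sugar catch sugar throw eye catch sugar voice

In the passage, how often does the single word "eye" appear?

7

Scanning the 25 tokens for "eye":
  position 2: eye
  position 4: eye
  position 8: eye
  position 10: eye
  position 11: eye
  position 14: eye
  position 22: eye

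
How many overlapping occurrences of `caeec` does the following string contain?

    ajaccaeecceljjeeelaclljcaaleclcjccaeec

2

Sliding a length-5 window over the 38 characters (34 positions):
  position 5–9: caeec
  position 34–38: caeec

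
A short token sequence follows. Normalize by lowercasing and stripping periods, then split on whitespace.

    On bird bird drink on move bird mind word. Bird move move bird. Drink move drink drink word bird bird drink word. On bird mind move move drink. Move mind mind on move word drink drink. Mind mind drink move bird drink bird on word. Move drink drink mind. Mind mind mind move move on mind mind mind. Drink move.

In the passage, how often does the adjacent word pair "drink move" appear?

Scanning the 59 overlapping bigram windows for "drink move":
  position 14–15: drink move
  position 28–29: drink move
  position 39–40: drink move
  position 59–60: drink move

4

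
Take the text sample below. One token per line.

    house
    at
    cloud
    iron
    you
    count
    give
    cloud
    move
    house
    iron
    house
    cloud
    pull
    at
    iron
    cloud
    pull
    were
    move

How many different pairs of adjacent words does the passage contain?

20 tokens → 19 bigram windows in total.
Repeated bigrams (each contributes count−1 duplicates):
  cloud pull: 2
1 duplicate windows → 19 − 1 = 18 distinct.

18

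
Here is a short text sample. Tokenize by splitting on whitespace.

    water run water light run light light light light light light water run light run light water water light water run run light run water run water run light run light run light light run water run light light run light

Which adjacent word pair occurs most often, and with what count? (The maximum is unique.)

"run light", 9 times

Bigram frequencies (highest first):
  run light: 9
  light run: 7
  light light: 7
  water run: 6
  run water: 4
  light water: 3
  … (3 more, each ≤ 2)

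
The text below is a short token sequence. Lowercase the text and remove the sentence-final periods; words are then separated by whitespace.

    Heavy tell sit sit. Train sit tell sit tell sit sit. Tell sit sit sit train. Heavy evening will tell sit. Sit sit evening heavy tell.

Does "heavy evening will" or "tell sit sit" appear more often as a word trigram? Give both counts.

"heavy evening will": 1 occurrence
"tell sit sit": 4 occurrences

"tell sit sit" (4 vs 1)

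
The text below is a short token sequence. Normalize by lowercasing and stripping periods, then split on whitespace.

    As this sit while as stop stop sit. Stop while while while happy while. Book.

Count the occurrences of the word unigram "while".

Scanning the 15 tokens for "while":
  position 4: while
  position 10: while
  position 11: while
  position 12: while
  position 14: while

5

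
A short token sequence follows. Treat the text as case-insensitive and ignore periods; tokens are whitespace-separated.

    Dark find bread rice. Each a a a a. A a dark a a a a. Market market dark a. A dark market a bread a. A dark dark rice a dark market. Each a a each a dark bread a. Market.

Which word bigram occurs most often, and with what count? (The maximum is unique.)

"a a", 11 times

Bigram frequencies (highest first):
  a a: 11
  a dark: 5
  each a: 3
  dark a: 2
  a market: 2
  dark market: 2
  … (15 more, each ≤ 2)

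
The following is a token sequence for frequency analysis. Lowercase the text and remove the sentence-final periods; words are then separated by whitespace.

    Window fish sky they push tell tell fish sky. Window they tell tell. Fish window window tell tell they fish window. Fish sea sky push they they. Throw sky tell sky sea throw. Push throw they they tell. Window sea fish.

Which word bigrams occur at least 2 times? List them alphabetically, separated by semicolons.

fish sky; fish window; tell fish; tell tell; they tell; they they; window fish

Bigram counts meeting the condition (at least 2 times):
  fish sky: 2
  fish window: 2
  tell fish: 2
  tell tell: 3
  they tell: 2
  they they: 2
  window fish: 2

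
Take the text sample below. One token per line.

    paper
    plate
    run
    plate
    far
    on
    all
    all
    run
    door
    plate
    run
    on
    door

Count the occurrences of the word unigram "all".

2

Scanning the 14 tokens for "all":
  position 7: all
  position 8: all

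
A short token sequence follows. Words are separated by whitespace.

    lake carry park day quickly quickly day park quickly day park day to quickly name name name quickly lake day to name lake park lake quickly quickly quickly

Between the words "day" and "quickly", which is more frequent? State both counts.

"quickly" (8 vs 5)

"day": 5 occurrences
"quickly": 8 occurrences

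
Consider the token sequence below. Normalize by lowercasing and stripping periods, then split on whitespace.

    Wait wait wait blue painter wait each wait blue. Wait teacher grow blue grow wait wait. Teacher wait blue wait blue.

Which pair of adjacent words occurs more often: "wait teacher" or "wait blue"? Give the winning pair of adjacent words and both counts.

"wait teacher": 2 occurrences
"wait blue": 4 occurrences

"wait blue" (4 vs 2)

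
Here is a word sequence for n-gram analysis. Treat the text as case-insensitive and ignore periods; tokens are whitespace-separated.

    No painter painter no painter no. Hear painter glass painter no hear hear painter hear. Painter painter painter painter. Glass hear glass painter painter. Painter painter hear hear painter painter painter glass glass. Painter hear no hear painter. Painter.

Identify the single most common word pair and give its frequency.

Bigram frequencies (highest first):
  painter painter: 10
  hear painter: 5
  painter no: 3
  no hear: 3
  painter glass: 3
  glass painter: 3
  … (7 more, each ≤ 3)

"painter painter", 10 times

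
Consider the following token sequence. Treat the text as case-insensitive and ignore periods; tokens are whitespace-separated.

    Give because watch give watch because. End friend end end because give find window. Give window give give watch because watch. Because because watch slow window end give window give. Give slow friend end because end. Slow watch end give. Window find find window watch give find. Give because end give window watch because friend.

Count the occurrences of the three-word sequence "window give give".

2

Scanning the 53 overlapping trigram windows for "window give give":
  position 16–18: window give give
  position 29–31: window give give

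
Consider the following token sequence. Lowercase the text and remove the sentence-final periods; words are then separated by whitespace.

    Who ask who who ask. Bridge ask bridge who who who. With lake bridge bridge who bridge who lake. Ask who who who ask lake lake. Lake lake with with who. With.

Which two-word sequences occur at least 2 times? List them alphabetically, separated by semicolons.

Bigram counts meeting the condition (at least 2 times):
  ask bridge: 2
  ask who: 2
  bridge who: 3
  lake lake: 3
  who ask: 3
  who who: 5
  who with: 2

ask bridge; ask who; bridge who; lake lake; who ask; who who; who with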